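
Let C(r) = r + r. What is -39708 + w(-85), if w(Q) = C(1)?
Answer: -39706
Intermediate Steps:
C(r) = 2*r
w(Q) = 2 (w(Q) = 2*1 = 2)
-39708 + w(-85) = -39708 + 2 = -39706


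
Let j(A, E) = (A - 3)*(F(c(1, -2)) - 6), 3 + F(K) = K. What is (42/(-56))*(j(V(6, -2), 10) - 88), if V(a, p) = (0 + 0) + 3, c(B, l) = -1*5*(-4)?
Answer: 66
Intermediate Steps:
c(B, l) = 20 (c(B, l) = -5*(-4) = 20)
F(K) = -3 + K
V(a, p) = 3 (V(a, p) = 0 + 3 = 3)
j(A, E) = -33 + 11*A (j(A, E) = (A - 3)*((-3 + 20) - 6) = (-3 + A)*(17 - 6) = (-3 + A)*11 = -33 + 11*A)
(42/(-56))*(j(V(6, -2), 10) - 88) = (42/(-56))*((-33 + 11*3) - 88) = (42*(-1/56))*((-33 + 33) - 88) = -3*(0 - 88)/4 = -¾*(-88) = 66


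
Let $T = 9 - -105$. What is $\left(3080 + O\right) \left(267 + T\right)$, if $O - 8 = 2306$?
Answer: $2055114$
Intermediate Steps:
$O = 2314$ ($O = 8 + 2306 = 2314$)
$T = 114$ ($T = 9 + 105 = 114$)
$\left(3080 + O\right) \left(267 + T\right) = \left(3080 + 2314\right) \left(267 + 114\right) = 5394 \cdot 381 = 2055114$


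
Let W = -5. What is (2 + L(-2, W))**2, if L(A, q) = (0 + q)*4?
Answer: 324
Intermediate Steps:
L(A, q) = 4*q (L(A, q) = q*4 = 4*q)
(2 + L(-2, W))**2 = (2 + 4*(-5))**2 = (2 - 20)**2 = (-18)**2 = 324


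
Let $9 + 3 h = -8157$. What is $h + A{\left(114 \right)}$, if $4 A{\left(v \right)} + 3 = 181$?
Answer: $- \frac{5355}{2} \approx -2677.5$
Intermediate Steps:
$h = -2722$ ($h = -3 + \frac{1}{3} \left(-8157\right) = -3 - 2719 = -2722$)
$A{\left(v \right)} = \frac{89}{2}$ ($A{\left(v \right)} = - \frac{3}{4} + \frac{1}{4} \cdot 181 = - \frac{3}{4} + \frac{181}{4} = \frac{89}{2}$)
$h + A{\left(114 \right)} = -2722 + \frac{89}{2} = - \frac{5355}{2}$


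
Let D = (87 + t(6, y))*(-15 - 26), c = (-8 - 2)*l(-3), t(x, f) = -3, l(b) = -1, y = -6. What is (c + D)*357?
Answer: -1225938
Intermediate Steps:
c = 10 (c = (-8 - 2)*(-1) = -10*(-1) = 10)
D = -3444 (D = (87 - 3)*(-15 - 26) = 84*(-41) = -3444)
(c + D)*357 = (10 - 3444)*357 = -3434*357 = -1225938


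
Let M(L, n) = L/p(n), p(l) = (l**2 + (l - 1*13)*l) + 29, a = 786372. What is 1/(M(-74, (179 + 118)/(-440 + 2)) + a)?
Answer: 206417/162320154778 ≈ 1.2717e-6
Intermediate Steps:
p(l) = 29 + l**2 + l*(-13 + l) (p(l) = (l**2 + (l - 13)*l) + 29 = (l**2 + (-13 + l)*l) + 29 = (l**2 + l*(-13 + l)) + 29 = 29 + l**2 + l*(-13 + l))
M(L, n) = L/(29 - 13*n + 2*n**2)
1/(M(-74, (179 + 118)/(-440 + 2)) + a) = 1/(-74/(29 - 13*(179 + 118)/(-440 + 2) + 2*((179 + 118)/(-440 + 2))**2) + 786372) = 1/(-74/(29 - 3861/(-438) + 2*(297/(-438))**2) + 786372) = 1/(-74/(29 - 3861*(-1)/438 + 2*(297*(-1/438))**2) + 786372) = 1/(-74/(29 - 13*(-99/146) + 2*(-99/146)**2) + 786372) = 1/(-74/(29 + 1287/146 + 2*(9801/21316)) + 786372) = 1/(-74/(29 + 1287/146 + 9801/10658) + 786372) = 1/(-74/206417/5329 + 786372) = 1/(-74*5329/206417 + 786372) = 1/(-394346/206417 + 786372) = 1/(162320154778/206417) = 206417/162320154778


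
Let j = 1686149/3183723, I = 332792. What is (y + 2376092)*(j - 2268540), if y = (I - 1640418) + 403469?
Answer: -3543635080083724795/1061241 ≈ -3.3391e+12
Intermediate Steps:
j = 1686149/3183723 (j = 1686149*(1/3183723) = 1686149/3183723 ≈ 0.52962)
y = -904157 (y = (332792 - 1640418) + 403469 = -1307626 + 403469 = -904157)
(y + 2376092)*(j - 2268540) = (-904157 + 2376092)*(1686149/3183723 - 2268540) = 1471935*(-7222401288271/3183723) = -3543635080083724795/1061241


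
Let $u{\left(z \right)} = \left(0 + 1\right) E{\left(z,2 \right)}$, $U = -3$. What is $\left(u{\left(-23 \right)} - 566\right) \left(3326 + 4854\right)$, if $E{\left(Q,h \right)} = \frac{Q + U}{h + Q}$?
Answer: $- \frac{97014800}{21} \approx -4.6198 \cdot 10^{6}$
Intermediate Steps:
$E{\left(Q,h \right)} = \frac{-3 + Q}{Q + h}$ ($E{\left(Q,h \right)} = \frac{Q - 3}{h + Q} = \frac{-3 + Q}{Q + h}$)
$u{\left(z \right)} = \frac{-3 + z}{2 + z}$ ($u{\left(z \right)} = \left(0 + 1\right) \frac{-3 + z}{z + 2} = 1 \frac{-3 + z}{2 + z} = \frac{-3 + z}{2 + z}$)
$\left(u{\left(-23 \right)} - 566\right) \left(3326 + 4854\right) = \left(\frac{-3 - 23}{2 - 23} - 566\right) \left(3326 + 4854\right) = \left(\frac{1}{-21} \left(-26\right) - 566\right) 8180 = \left(\left(- \frac{1}{21}\right) \left(-26\right) - 566\right) 8180 = \left(\frac{26}{21} - 566\right) 8180 = \left(- \frac{11860}{21}\right) 8180 = - \frac{97014800}{21}$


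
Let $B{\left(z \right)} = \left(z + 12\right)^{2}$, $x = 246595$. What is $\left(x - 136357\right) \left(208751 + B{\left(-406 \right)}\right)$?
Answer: $40125198906$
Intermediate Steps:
$B{\left(z \right)} = \left(12 + z\right)^{2}$
$\left(x - 136357\right) \left(208751 + B{\left(-406 \right)}\right) = \left(246595 - 136357\right) \left(208751 + \left(12 - 406\right)^{2}\right) = 110238 \left(208751 + \left(-394\right)^{2}\right) = 110238 \left(208751 + 155236\right) = 110238 \cdot 363987 = 40125198906$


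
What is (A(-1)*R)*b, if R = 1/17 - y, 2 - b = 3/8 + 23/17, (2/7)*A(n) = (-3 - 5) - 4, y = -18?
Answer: -238539/1156 ≈ -206.35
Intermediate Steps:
A(n) = -42 (A(n) = 7*((-3 - 5) - 4)/2 = 7*(-8 - 4)/2 = (7/2)*(-12) = -42)
b = 37/136 (b = 2 - (3/8 + 23/17) = 2 - 1*235/136 = 2 - 235/136 = 37/136 ≈ 0.27206)
R = 307/17 (R = 1/17 - 1*(-18) = 1/17 + 18 = 307/17 ≈ 18.059)
(A(-1)*R)*b = -42*307/17*(37/136) = -12894/17*37/136 = -238539/1156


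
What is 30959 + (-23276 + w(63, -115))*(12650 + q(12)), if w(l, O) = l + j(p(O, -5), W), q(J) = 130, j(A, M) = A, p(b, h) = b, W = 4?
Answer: -298100881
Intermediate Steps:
w(l, O) = O + l (w(l, O) = l + O = O + l)
30959 + (-23276 + w(63, -115))*(12650 + q(12)) = 30959 + (-23276 + (-115 + 63))*(12650 + 130) = 30959 + (-23276 - 52)*12780 = 30959 - 23328*12780 = 30959 - 298131840 = -298100881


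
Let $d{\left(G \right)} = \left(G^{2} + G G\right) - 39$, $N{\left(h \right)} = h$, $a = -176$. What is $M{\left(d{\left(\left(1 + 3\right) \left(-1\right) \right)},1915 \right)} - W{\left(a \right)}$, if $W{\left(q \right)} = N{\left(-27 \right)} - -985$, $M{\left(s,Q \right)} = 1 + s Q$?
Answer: $-14362$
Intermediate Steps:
$d{\left(G \right)} = -39 + 2 G^{2}$ ($d{\left(G \right)} = \left(G^{2} + G^{2}\right) - 39 = 2 G^{2} - 39 = -39 + 2 G^{2}$)
$M{\left(s,Q \right)} = 1 + Q s$
$W{\left(q \right)} = 958$ ($W{\left(q \right)} = -27 - -985 = -27 + 985 = 958$)
$M{\left(d{\left(\left(1 + 3\right) \left(-1\right) \right)},1915 \right)} - W{\left(a \right)} = \left(1 + 1915 \left(-39 + 2 \left(\left(1 + 3\right) \left(-1\right)\right)^{2}\right)\right) - 958 = \left(1 + 1915 \left(-39 + 2 \left(4 \left(-1\right)\right)^{2}\right)\right) - 958 = \left(1 + 1915 \left(-39 + 2 \left(-4\right)^{2}\right)\right) - 958 = \left(1 + 1915 \left(-39 + 2 \cdot 16\right)\right) - 958 = \left(1 + 1915 \left(-39 + 32\right)\right) - 958 = \left(1 + 1915 \left(-7\right)\right) - 958 = \left(1 - 13405\right) - 958 = -13404 - 958 = -14362$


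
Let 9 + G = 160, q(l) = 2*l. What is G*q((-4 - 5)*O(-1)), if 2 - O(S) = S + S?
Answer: -10872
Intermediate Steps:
O(S) = 2 - 2*S (O(S) = 2 - (S + S) = 2 - 2*S)
G = 151 (G = -9 + 160 = 151)
G*q((-4 - 5)*O(-1)) = 151*(2*((-4 - 5)*(2 - 2*(-1)))) = 151*(2*(-9*(2 + 2))) = 151*(2*(-9*4)) = 151*(2*(-36)) = 151*(-72) = -10872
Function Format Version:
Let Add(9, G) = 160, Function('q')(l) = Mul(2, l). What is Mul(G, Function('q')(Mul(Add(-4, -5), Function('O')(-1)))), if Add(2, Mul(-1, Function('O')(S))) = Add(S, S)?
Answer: -10872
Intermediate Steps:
Function('O')(S) = Add(2, Mul(-2, S)) (Function('O')(S) = Add(2, Mul(-1, Add(S, S))) = Add(2, Mul(-1, Mul(2, S))) = Add(2, Mul(-2, S)))
G = 151 (G = Add(-9, 160) = 151)
Mul(G, Function('q')(Mul(Add(-4, -5), Function('O')(-1)))) = Mul(151, Mul(2, Mul(Add(-4, -5), Add(2, Mul(-2, -1))))) = Mul(151, Mul(2, Mul(-9, Add(2, 2)))) = Mul(151, Mul(2, Mul(-9, 4))) = Mul(151, Mul(2, -36)) = Mul(151, -72) = -10872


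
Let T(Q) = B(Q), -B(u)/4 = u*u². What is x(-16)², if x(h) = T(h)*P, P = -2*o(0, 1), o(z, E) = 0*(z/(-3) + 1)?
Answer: 0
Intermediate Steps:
o(z, E) = 0 (o(z, E) = 0*(z*(-⅓) + 1) = 0*(-z/3 + 1) = 0*(1 - z/3) = 0)
B(u) = -4*u³ (B(u) = -4*u*u² = -4*u³)
P = 0 (P = -2*0 = 0)
T(Q) = -4*Q³
x(h) = 0 (x(h) = -4*h³*0 = 0)
x(-16)² = 0² = 0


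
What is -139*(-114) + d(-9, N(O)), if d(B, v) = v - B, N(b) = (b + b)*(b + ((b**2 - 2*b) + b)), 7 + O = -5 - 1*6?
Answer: 4191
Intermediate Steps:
O = -18 (O = -7 + (-5 - 1*6) = -7 + (-5 - 6) = -7 - 11 = -18)
N(b) = 2*b**3 (N(b) = (2*b)*(b + (b**2 - b)) = (2*b)*b**2 = 2*b**3)
-139*(-114) + d(-9, N(O)) = -139*(-114) + (2*(-18)**3 - 1*(-9)) = 15846 + (2*(-5832) + 9) = 15846 + (-11664 + 9) = 15846 - 11655 = 4191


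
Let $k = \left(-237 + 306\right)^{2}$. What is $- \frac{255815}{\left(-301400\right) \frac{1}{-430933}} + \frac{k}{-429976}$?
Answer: $- \frac{296251122598787}{809967290} \approx -3.6576 \cdot 10^{5}$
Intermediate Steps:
$k = 4761$ ($k = 69^{2} = 4761$)
$- \frac{255815}{\left(-301400\right) \frac{1}{-430933}} + \frac{k}{-429976} = - \frac{255815}{\left(-301400\right) \frac{1}{-430933}} + \frac{4761}{-429976} = - \frac{255815}{\left(-301400\right) \left(- \frac{1}{430933}\right)} + 4761 \left(- \frac{1}{429976}\right) = - \frac{255815}{\frac{301400}{430933}} - \frac{4761}{429976} = \left(-255815\right) \frac{430933}{301400} - \frac{4761}{429976} = - \frac{22047825079}{60280} - \frac{4761}{429976} = - \frac{296251122598787}{809967290}$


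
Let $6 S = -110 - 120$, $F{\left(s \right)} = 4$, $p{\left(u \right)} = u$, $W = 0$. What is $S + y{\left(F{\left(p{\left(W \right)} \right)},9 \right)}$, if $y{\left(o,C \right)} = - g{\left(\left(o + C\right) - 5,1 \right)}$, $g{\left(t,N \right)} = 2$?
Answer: $- \frac{121}{3} \approx -40.333$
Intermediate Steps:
$y{\left(o,C \right)} = -2$ ($y{\left(o,C \right)} = \left(-1\right) 2 = -2$)
$S = - \frac{115}{3}$ ($S = \frac{-110 - 120}{6} = \frac{1}{6} \left(-230\right) = - \frac{115}{3} \approx -38.333$)
$S + y{\left(F{\left(p{\left(W \right)} \right)},9 \right)} = - \frac{115}{3} - 2 = - \frac{121}{3}$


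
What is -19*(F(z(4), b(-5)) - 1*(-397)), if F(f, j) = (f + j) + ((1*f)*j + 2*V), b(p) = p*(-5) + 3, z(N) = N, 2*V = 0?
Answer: -10279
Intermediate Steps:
V = 0 (V = (½)*0 = 0)
b(p) = 3 - 5*p (b(p) = -5*p + 3 = 3 - 5*p)
F(f, j) = f + j + f*j (F(f, j) = (f + j) + ((1*f)*j + 2*0) = (f + j) + (f*j + 0) = (f + j) + f*j = f + j + f*j)
-19*(F(z(4), b(-5)) - 1*(-397)) = -19*((4 + (3 - 5*(-5)) + 4*(3 - 5*(-5))) - 1*(-397)) = -19*((4 + (3 + 25) + 4*(3 + 25)) + 397) = -19*((4 + 28 + 4*28) + 397) = -19*((4 + 28 + 112) + 397) = -19*(144 + 397) = -19*541 = -10279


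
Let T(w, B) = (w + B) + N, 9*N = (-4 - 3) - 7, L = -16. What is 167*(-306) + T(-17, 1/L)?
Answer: -7361369/144 ≈ -51121.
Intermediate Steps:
N = -14/9 (N = ((-4 - 3) - 7)/9 = (-7 - 7)/9 = (⅑)*(-14) = -14/9 ≈ -1.5556)
T(w, B) = -14/9 + B + w (T(w, B) = (w + B) - 14/9 = (B + w) - 14/9 = -14/9 + B + w)
167*(-306) + T(-17, 1/L) = 167*(-306) + (-14/9 + 1/(-16) - 17) = -51102 + (-14/9 - 1/16 - 17) = -51102 - 2681/144 = -7361369/144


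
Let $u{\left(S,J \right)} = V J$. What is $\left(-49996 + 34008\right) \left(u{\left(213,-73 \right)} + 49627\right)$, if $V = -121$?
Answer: $-934658480$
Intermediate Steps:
$u{\left(S,J \right)} = - 121 J$
$\left(-49996 + 34008\right) \left(u{\left(213,-73 \right)} + 49627\right) = \left(-49996 + 34008\right) \left(\left(-121\right) \left(-73\right) + 49627\right) = - 15988 \left(8833 + 49627\right) = \left(-15988\right) 58460 = -934658480$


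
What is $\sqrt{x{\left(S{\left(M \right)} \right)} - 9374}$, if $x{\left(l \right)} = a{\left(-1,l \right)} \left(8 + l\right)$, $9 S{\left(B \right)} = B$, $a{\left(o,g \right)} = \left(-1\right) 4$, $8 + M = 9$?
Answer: $\frac{i \sqrt{84658}}{3} \approx 96.987 i$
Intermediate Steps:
$M = 1$ ($M = -8 + 9 = 1$)
$a{\left(o,g \right)} = -4$
$S{\left(B \right)} = \frac{B}{9}$
$x{\left(l \right)} = -32 - 4 l$ ($x{\left(l \right)} = - 4 \left(8 + l\right) = -32 - 4 l$)
$\sqrt{x{\left(S{\left(M \right)} \right)} - 9374} = \sqrt{\left(-32 - 4 \cdot \frac{1}{9} \cdot 1\right) - 9374} = \sqrt{\left(-32 - \frac{4}{9}\right) - 9374} = \sqrt{- \frac{292}{9} - 9374} = \sqrt{- \frac{84658}{9}} = \frac{i \sqrt{84658}}{3}$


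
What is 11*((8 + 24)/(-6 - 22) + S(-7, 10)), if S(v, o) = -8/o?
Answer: -748/35 ≈ -21.371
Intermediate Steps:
11*((8 + 24)/(-6 - 22) + S(-7, 10)) = 11*((8 + 24)/(-6 - 22) - 8/10) = 11*(32/(-28) - 8*1/10) = 11*(32*(-1/28) - 4/5) = 11*(-8/7 - 4/5) = 11*(-68/35) = -748/35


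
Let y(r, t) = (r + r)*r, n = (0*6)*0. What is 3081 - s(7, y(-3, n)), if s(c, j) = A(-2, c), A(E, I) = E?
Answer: 3083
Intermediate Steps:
n = 0 (n = 0*0 = 0)
y(r, t) = 2*r**2 (y(r, t) = (2*r)*r = 2*r**2)
s(c, j) = -2
3081 - s(7, y(-3, n)) = 3081 - 1*(-2) = 3081 + 2 = 3083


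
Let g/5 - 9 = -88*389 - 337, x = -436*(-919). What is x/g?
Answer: -100171/43200 ≈ -2.3188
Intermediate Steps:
x = 400684
g = -172800 (g = 45 + 5*(-88*389 - 337) = 45 + 5*(-34232 - 337) = 45 + 5*(-34569) = 45 - 172845 = -172800)
x/g = 400684/(-172800) = 400684*(-1/172800) = -100171/43200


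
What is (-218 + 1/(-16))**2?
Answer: 12173121/256 ≈ 47551.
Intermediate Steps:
(-218 + 1/(-16))**2 = (-218 - 1/16)**2 = (-3489/16)**2 = 12173121/256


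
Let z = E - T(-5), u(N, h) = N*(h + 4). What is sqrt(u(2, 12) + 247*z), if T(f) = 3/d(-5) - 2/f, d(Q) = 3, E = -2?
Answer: I*sqrt(20195)/5 ≈ 28.422*I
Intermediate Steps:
T(f) = 1 - 2/f (T(f) = 3/3 - 2/f = 3*(1/3) - 2/f = 1 - 2/f)
u(N, h) = N*(4 + h)
z = -17/5 (z = -2 - (-2 - 5)/(-5) = -2 - (-1)*(-7)/5 = -2 - 1*7/5 = -2 - 7/5 = -17/5 ≈ -3.4000)
sqrt(u(2, 12) + 247*z) = sqrt(2*(4 + 12) + 247*(-17/5)) = sqrt(2*16 - 4199/5) = sqrt(32 - 4199/5) = sqrt(-4039/5) = I*sqrt(20195)/5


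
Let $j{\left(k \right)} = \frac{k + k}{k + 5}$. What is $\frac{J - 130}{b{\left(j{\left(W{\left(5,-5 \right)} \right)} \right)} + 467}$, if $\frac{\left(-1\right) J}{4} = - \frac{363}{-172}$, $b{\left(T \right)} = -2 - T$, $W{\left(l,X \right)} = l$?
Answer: $- \frac{5953}{19952} \approx -0.29837$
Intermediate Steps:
$j{\left(k \right)} = \frac{2 k}{5 + k}$
$J = - \frac{363}{43}$ ($J = - 4 \left(- \frac{363}{-172}\right) = - 4 \left(\left(-363\right) \left(- \frac{1}{172}\right)\right) = \left(-4\right) \frac{363}{172} = - \frac{363}{43} \approx -8.4419$)
$\frac{J - 130}{b{\left(j{\left(W{\left(5,-5 \right)} \right)} \right)} + 467} = \frac{- \frac{363}{43} - 130}{\left(-2 - 2 \cdot 5 \frac{1}{5 + 5}\right) + 467} = - \frac{5953}{43 \left(\left(-2 - 2 \cdot 5 \cdot \frac{1}{10}\right) + 467\right)} = - \frac{5953}{43 \left(\left(-2 - 1\right) + 467\right)} = - \frac{5953}{43 \left(-3 + 467\right)} = - \frac{5953}{43 \cdot 464} = \left(- \frac{5953}{43}\right) \frac{1}{464} = - \frac{5953}{19952}$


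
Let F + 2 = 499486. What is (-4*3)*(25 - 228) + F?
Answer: 501920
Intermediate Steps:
F = 499484 (F = -2 + 499486 = 499484)
(-4*3)*(25 - 228) + F = (-4*3)*(25 - 228) + 499484 = -12*(-203) + 499484 = 2436 + 499484 = 501920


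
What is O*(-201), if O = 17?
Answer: -3417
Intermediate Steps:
O*(-201) = 17*(-201) = -3417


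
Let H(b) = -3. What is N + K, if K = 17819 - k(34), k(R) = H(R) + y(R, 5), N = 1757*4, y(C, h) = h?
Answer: 24845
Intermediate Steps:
N = 7028
k(R) = 2 (k(R) = -3 + 5 = 2)
K = 17817 (K = 17819 - 1*2 = 17819 - 2 = 17817)
N + K = 7028 + 17817 = 24845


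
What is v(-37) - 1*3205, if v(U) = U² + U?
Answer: -1873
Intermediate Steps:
v(U) = U + U²
v(-37) - 1*3205 = -37*(1 - 37) - 1*3205 = -37*(-36) - 3205 = 1332 - 3205 = -1873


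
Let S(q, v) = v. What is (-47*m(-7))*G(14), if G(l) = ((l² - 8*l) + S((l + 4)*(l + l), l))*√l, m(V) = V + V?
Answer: 64484*√14 ≈ 2.4128e+5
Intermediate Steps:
m(V) = 2*V
G(l) = √l*(l² - 7*l) (G(l) = ((l² - 8*l) + l)*√l = (l² - 7*l)*√l = √l*(l² - 7*l))
(-47*m(-7))*G(14) = (-94*(-7))*(14^(3/2)*(-7 + 14)) = (-47*(-14))*((14*√14)*7) = 658*(98*√14) = 64484*√14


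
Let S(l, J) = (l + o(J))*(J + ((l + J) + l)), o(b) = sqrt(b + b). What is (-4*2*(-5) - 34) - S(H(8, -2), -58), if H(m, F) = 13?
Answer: 1176 + 180*I*sqrt(29) ≈ 1176.0 + 969.33*I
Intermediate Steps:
o(b) = sqrt(2)*sqrt(b) (o(b) = sqrt(2*b) = sqrt(2)*sqrt(b))
S(l, J) = (l + sqrt(2)*sqrt(J))*(2*J + 2*l) (S(l, J) = (l + sqrt(2)*sqrt(J))*(J + ((l + J) + l)) = (l + sqrt(2)*sqrt(J))*(J + ((J + l) + l)) = (l + sqrt(2)*sqrt(J))*(J + (J + 2*l)) = (l + sqrt(2)*sqrt(J))*(2*J + 2*l))
(-4*2*(-5) - 34) - S(H(8, -2), -58) = (-4*2*(-5) - 34) - (2*13**2 + 2*(-58)*13 + 2*sqrt(2)*(-58)**(3/2) + 2*13*sqrt(2)*sqrt(-58)) = (-8*(-5) - 34) - (2*169 - 1508 + 2*sqrt(2)*(-58*I*sqrt(58)) + 2*13*sqrt(2)*(I*sqrt(58))) = (40 - 34) - (338 - 1508 - 232*I*sqrt(29) + 52*I*sqrt(29)) = 6 - (-1170 - 180*I*sqrt(29)) = 6 + (1170 + 180*I*sqrt(29)) = 1176 + 180*I*sqrt(29)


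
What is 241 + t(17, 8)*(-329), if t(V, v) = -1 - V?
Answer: 6163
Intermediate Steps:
241 + t(17, 8)*(-329) = 241 + (-1 - 1*17)*(-329) = 241 + (-1 - 17)*(-329) = 241 - 18*(-329) = 241 + 5922 = 6163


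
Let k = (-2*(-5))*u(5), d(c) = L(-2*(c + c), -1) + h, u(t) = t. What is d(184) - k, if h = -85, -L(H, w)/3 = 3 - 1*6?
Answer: -126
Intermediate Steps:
L(H, w) = 9 (L(H, w) = -3*(3 - 1*6) = -3*(3 - 6) = -3*(-3) = 9)
d(c) = -76 (d(c) = 9 - 85 = -76)
k = 50 (k = -2*(-5)*5 = 10*5 = 50)
d(184) - k = -76 - 1*50 = -76 - 50 = -126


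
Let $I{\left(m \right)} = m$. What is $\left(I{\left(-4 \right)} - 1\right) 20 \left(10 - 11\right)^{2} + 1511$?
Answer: $1411$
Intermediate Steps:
$\left(I{\left(-4 \right)} - 1\right) 20 \left(10 - 11\right)^{2} + 1511 = \left(-4 - 1\right) 20 \left(10 - 11\right)^{2} + 1511 = \left(-5\right) 20 \left(-1\right)^{2} + 1511 = \left(-100\right) 1 + 1511 = -100 + 1511 = 1411$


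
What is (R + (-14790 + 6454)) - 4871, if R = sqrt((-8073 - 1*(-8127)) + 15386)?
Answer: -13207 + 4*sqrt(965) ≈ -13083.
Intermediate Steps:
R = 4*sqrt(965) (R = sqrt((-8073 + 8127) + 15386) = sqrt(54 + 15386) = sqrt(15440) = 4*sqrt(965) ≈ 124.26)
(R + (-14790 + 6454)) - 4871 = (4*sqrt(965) + (-14790 + 6454)) - 4871 = (4*sqrt(965) - 8336) - 4871 = (-8336 + 4*sqrt(965)) - 4871 = -13207 + 4*sqrt(965)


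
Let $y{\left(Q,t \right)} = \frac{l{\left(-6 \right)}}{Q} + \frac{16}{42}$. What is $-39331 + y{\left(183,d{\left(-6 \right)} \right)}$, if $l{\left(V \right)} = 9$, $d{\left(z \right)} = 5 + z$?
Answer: $- \frac{50382460}{1281} \approx -39331.0$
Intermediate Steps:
$y{\left(Q,t \right)} = \frac{8}{21} + \frac{9}{Q}$ ($y{\left(Q,t \right)} = \frac{9}{Q} + \frac{16}{42} = \frac{9}{Q} + 16 \cdot \frac{1}{42} = \frac{9}{Q} + \frac{8}{21} = \frac{8}{21} + \frac{9}{Q}$)
$-39331 + y{\left(183,d{\left(-6 \right)} \right)} = -39331 + \left(\frac{8}{21} + \frac{9}{183}\right) = -39331 + \left(\frac{8}{21} + 9 \cdot \frac{1}{183}\right) = -39331 + \left(\frac{8}{21} + \frac{3}{61}\right) = -39331 + \frac{551}{1281} = - \frac{50382460}{1281}$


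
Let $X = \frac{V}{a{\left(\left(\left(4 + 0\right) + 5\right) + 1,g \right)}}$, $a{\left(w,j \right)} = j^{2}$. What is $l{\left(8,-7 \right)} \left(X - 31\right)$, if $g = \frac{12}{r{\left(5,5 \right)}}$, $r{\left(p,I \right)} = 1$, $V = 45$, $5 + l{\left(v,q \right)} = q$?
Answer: $\frac{1473}{4} \approx 368.25$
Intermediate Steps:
$l{\left(v,q \right)} = -5 + q$
$g = 12$ ($g = \frac{12}{1} = 12 \cdot 1 = 12$)
$X = \frac{5}{16}$ ($X = \frac{45}{12^{2}} = \frac{45}{144} = 45 \cdot \frac{1}{144} = \frac{5}{16} \approx 0.3125$)
$l{\left(8,-7 \right)} \left(X - 31\right) = \left(-5 - 7\right) \left(\frac{5}{16} - 31\right) = \left(-12\right) \left(- \frac{491}{16}\right) = \frac{1473}{4}$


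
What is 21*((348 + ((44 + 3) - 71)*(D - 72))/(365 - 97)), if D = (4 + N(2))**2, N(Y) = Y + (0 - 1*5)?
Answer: 10773/67 ≈ 160.79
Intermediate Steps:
N(Y) = -5 + Y (N(Y) = Y + (0 - 5) = Y - 5 = -5 + Y)
D = 1 (D = (4 + (-5 + 2))**2 = (4 - 3)**2 = 1**2 = 1)
21*((348 + ((44 + 3) - 71)*(D - 72))/(365 - 97)) = 21*((348 + ((44 + 3) - 71)*(1 - 72))/(365 - 97)) = 21*((348 + (47 - 71)*(-71))/268) = 21*((348 - 24*(-71))*(1/268)) = 21*((348 + 1704)*(1/268)) = 21*(2052*(1/268)) = 21*(513/67) = 10773/67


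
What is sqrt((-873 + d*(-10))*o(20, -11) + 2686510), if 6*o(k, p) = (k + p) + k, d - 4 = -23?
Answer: sqrt(96595518)/6 ≈ 1638.1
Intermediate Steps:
d = -19 (d = 4 - 23 = -19)
o(k, p) = k/3 + p/6 (o(k, p) = ((k + p) + k)/6 = (p + 2*k)/6 = k/3 + p/6)
sqrt((-873 + d*(-10))*o(20, -11) + 2686510) = sqrt((-873 - 19*(-10))*((1/3)*20 + (1/6)*(-11)) + 2686510) = sqrt((-873 + 190)*(20/3 - 11/6) + 2686510) = sqrt(-683*29/6 + 2686510) = sqrt(-19807/6 + 2686510) = sqrt(16099253/6) = sqrt(96595518)/6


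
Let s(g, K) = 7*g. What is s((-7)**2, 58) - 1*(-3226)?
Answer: 3569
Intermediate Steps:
s((-7)**2, 58) - 1*(-3226) = 7*(-7)**2 - 1*(-3226) = 7*49 + 3226 = 343 + 3226 = 3569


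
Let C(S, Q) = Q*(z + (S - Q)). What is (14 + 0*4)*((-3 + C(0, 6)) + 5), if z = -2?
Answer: -644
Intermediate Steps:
C(S, Q) = Q*(-2 + S - Q) (C(S, Q) = Q*(-2 + (S - Q)) = Q*(-2 + S - Q))
(14 + 0*4)*((-3 + C(0, 6)) + 5) = (14 + 0*4)*((-3 + 6*(-2 + 0 - 1*6)) + 5) = (14 + 0)*((-3 + 6*(-2 + 0 - 6)) + 5) = 14*((-3 + 6*(-8)) + 5) = 14*((-3 - 48) + 5) = 14*(-51 + 5) = 14*(-46) = -644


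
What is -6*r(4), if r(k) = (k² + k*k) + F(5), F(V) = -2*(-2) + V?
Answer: -246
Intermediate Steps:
F(V) = 4 + V
r(k) = 9 + 2*k² (r(k) = (k² + k*k) + (4 + 5) = (k² + k²) + 9 = 2*k² + 9 = 9 + 2*k²)
-6*r(4) = -6*(9 + 2*4²) = -6*(9 + 2*16) = -6*(9 + 32) = -6*41 = -246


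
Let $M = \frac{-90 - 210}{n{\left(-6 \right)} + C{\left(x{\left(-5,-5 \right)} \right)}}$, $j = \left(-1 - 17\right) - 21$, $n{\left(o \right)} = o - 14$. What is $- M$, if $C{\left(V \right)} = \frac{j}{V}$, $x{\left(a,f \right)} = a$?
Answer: $- \frac{1500}{61} \approx -24.59$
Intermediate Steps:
$n{\left(o \right)} = -14 + o$
$j = -39$ ($j = -18 - 21 = -39$)
$C{\left(V \right)} = - \frac{39}{V}$
$M = \frac{1500}{61}$ ($M = \frac{-90 - 210}{\left(-14 - 6\right) - \frac{39}{-5}} = - \frac{300}{-20 - - \frac{39}{5}} = - \frac{300}{-20 + \frac{39}{5}} = - \frac{300}{- \frac{61}{5}} = \left(-300\right) \left(- \frac{5}{61}\right) = \frac{1500}{61} \approx 24.59$)
$- M = \left(-1\right) \frac{1500}{61} = - \frac{1500}{61}$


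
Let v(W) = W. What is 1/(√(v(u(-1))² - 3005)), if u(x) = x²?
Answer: -I*√751/1502 ≈ -0.018245*I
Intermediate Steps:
1/(√(v(u(-1))² - 3005)) = 1/(√(((-1)²)² - 3005)) = 1/(√(1² - 3005)) = 1/(√(1 - 3005)) = 1/(√(-3004)) = 1/(2*I*√751) = -I*√751/1502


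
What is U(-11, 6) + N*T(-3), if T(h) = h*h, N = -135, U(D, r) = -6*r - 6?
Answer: -1257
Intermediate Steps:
U(D, r) = -6 - 6*r
T(h) = h²
U(-11, 6) + N*T(-3) = (-6 - 6*6) - 135*(-3)² = (-6 - 36) - 135*9 = -42 - 1215 = -1257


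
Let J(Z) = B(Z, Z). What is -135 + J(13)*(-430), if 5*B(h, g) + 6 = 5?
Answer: -49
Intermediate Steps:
B(h, g) = -1/5 (B(h, g) = -6/5 + (1/5)*5 = -6/5 + 1 = -1/5)
J(Z) = -1/5
-135 + J(13)*(-430) = -135 - 1/5*(-430) = -135 + 86 = -49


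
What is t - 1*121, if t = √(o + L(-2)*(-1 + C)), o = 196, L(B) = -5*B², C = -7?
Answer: -121 + 2*√89 ≈ -102.13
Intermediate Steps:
t = 2*√89 (t = √(196 + (-5*(-2)²)*(-1 - 7)) = √(196 - 5*4*(-8)) = √(196 - 20*(-8)) = √(196 + 160) = √356 = 2*√89 ≈ 18.868)
t - 1*121 = 2*√89 - 1*121 = 2*√89 - 121 = -121 + 2*√89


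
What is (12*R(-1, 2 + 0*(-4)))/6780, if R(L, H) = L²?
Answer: 1/565 ≈ 0.0017699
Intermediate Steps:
(12*R(-1, 2 + 0*(-4)))/6780 = (12*(-1)²)/6780 = (12*1)*(1/6780) = 12*(1/6780) = 1/565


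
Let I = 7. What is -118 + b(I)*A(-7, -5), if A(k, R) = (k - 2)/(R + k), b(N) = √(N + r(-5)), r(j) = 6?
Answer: -118 + 3*√13/4 ≈ -115.30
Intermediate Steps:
b(N) = √(6 + N) (b(N) = √(N + 6) = √(6 + N))
A(k, R) = (-2 + k)/(R + k)
-118 + b(I)*A(-7, -5) = -118 + √(6 + 7)*((-2 - 7)/(-5 - 7)) = -118 + √13*(-9/(-12)) = -118 + √13*(-1/12*(-9)) = -118 + √13*(¾) = -118 + 3*√13/4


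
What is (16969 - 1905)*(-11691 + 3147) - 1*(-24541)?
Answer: -128682275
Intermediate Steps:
(16969 - 1905)*(-11691 + 3147) - 1*(-24541) = 15064*(-8544) + 24541 = -128706816 + 24541 = -128682275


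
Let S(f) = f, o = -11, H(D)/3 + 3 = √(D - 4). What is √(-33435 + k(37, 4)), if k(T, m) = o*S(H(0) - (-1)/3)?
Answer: √(-300057 - 594*I)/3 ≈ 0.18073 - 182.59*I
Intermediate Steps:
H(D) = -9 + 3*√(-4 + D) (H(D) = -9 + 3*√(D - 4) = -9 + 3*√(-4 + D))
k(T, m) = 286/3 - 66*I (k(T, m) = -11*((-9 + 3*√(-4 + 0)) - (-1)/3) = -11*((-9 + 3*√(-4)) - (-1)/3) = -11*((-9 + 3*(2*I)) - 1*(-⅓)) = -11*((-9 + 6*I) + ⅓) = -11*(-26/3 + 6*I) = 286/3 - 66*I)
√(-33435 + k(37, 4)) = √(-33435 + (286/3 - 66*I)) = √(-100019/3 - 66*I)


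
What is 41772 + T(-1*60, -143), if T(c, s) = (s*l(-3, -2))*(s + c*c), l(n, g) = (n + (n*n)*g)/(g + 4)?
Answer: 10464915/2 ≈ 5.2325e+6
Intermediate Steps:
l(n, g) = (n + g*n²)/(4 + g) (l(n, g) = (n + n²*g)/(4 + g) = (n + g*n²)/(4 + g))
T(c, s) = -21*s*(s + c²)/2 (T(c, s) = (s*(-3*(1 - 2*(-3))/(4 - 2)))*(s + c*c) = (s*(-3*(1 + 6)/2))*(s + c²) = (s*(-3*½*7))*(s + c²) = (s*(-21/2))*(s + c²) = (-21*s/2)*(s + c²) = -21*s*(s + c²)/2)
41772 + T(-1*60, -143) = 41772 - 21/2*(-143)*(-143 + (-1*60)²) = 41772 - 21/2*(-143)*(-143 + (-60)²) = 41772 - 21/2*(-143)*(-143 + 3600) = 41772 - 21/2*(-143)*3457 = 41772 + 10381371/2 = 10464915/2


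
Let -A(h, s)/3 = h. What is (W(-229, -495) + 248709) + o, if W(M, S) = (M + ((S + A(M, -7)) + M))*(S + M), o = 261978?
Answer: 703271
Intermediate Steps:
A(h, s) = -3*h
W(M, S) = (M + S)*(S - M) (W(M, S) = (M + ((S - 3*M) + M))*(S + M) = (M + (S - 2*M))*(M + S) = (S - M)*(M + S) = (M + S)*(S - M))
(W(-229, -495) + 248709) + o = (((-495)² - 1*(-229)²) + 248709) + 261978 = ((245025 - 1*52441) + 248709) + 261978 = ((245025 - 52441) + 248709) + 261978 = (192584 + 248709) + 261978 = 441293 + 261978 = 703271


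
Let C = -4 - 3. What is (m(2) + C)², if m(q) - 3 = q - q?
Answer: 16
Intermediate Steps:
C = -7
m(q) = 3 (m(q) = 3 + (q - q) = 3 + 0 = 3)
(m(2) + C)² = (3 - 7)² = (-4)² = 16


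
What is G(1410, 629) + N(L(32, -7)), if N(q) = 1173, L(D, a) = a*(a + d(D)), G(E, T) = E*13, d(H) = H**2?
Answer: 19503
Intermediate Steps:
G(E, T) = 13*E
L(D, a) = a*(a + D**2)
G(1410, 629) + N(L(32, -7)) = 13*1410 + 1173 = 18330 + 1173 = 19503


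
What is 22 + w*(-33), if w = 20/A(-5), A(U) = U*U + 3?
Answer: -11/7 ≈ -1.5714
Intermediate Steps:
A(U) = 3 + U**2 (A(U) = U**2 + 3 = 3 + U**2)
w = 5/7 (w = 20/(3 + (-5)**2) = 20/(3 + 25) = 20/28 = 20*(1/28) = 5/7 ≈ 0.71429)
22 + w*(-33) = 22 + (5/7)*(-33) = 22 - 165/7 = -11/7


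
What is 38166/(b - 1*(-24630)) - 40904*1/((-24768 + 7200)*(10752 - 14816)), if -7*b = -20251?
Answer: 340473421205/245630224512 ≈ 1.3861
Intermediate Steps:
b = 2893 (b = -1/7*(-20251) = 2893)
38166/(b - 1*(-24630)) - 40904*1/((-24768 + 7200)*(10752 - 14816)) = 38166/(2893 - 1*(-24630)) - 40904*1/((-24768 + 7200)*(10752 - 14816)) = 38166/(2893 + 24630) - 40904/((-4064*(-17568))) = 38166/27523 - 40904/71396352 = 38166*(1/27523) - 40904*1/71396352 = 38166/27523 - 5113/8924544 = 340473421205/245630224512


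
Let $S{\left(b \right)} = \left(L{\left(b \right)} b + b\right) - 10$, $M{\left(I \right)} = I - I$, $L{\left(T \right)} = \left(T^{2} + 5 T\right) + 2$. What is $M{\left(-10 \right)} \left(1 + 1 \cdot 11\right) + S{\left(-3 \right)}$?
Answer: $-1$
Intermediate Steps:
$L{\left(T \right)} = 2 + T^{2} + 5 T$
$M{\left(I \right)} = 0$
$S{\left(b \right)} = -10 + b + b \left(2 + b^{2} + 5 b\right)$ ($S{\left(b \right)} = \left(\left(2 + b^{2} + 5 b\right) b + b\right) - 10 = \left(b \left(2 + b^{2} + 5 b\right) + b\right) - 10 = \left(b + b \left(2 + b^{2} + 5 b\right)\right) - 10 = -10 + b + b \left(2 + b^{2} + 5 b\right)$)
$M{\left(-10 \right)} \left(1 + 1 \cdot 11\right) + S{\left(-3 \right)} = 0 \left(1 + 1 \cdot 11\right) - \left(13 + 3 \left(2 + \left(-3\right)^{2} + 5 \left(-3\right)\right)\right) = 0 \left(1 + 11\right) - \left(13 + 3 \left(2 + 9 - 15\right)\right) = 0 \cdot 12 - 1 = 0 - 1 = -1$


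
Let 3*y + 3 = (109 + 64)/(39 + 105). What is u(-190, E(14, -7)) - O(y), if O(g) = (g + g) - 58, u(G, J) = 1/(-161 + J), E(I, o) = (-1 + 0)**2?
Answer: 255713/4320 ≈ 59.193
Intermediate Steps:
E(I, o) = 1 (E(I, o) = (-1)**2 = 1)
y = -259/432 (y = -1 + ((109 + 64)/(39 + 105))/3 = -1 + (173/144)/3 = -1 + (173*(1/144))/3 = -1 + (1/3)*(173/144) = -1 + 173/432 = -259/432 ≈ -0.59954)
O(g) = -58 + 2*g (O(g) = 2*g - 58 = -58 + 2*g)
u(-190, E(14, -7)) - O(y) = 1/(-161 + 1) - (-58 + 2*(-259/432)) = 1/(-160) - (-58 - 259/216) = -1/160 - 1*(-12787/216) = -1/160 + 12787/216 = 255713/4320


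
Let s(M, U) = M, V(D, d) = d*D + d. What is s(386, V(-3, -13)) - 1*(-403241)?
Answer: 403627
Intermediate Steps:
V(D, d) = d + D*d (V(D, d) = D*d + d = d + D*d)
s(386, V(-3, -13)) - 1*(-403241) = 386 - 1*(-403241) = 386 + 403241 = 403627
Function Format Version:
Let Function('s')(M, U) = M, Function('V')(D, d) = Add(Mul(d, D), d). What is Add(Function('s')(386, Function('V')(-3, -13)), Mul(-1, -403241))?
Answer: 403627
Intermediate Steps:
Function('V')(D, d) = Add(d, Mul(D, d)) (Function('V')(D, d) = Add(Mul(D, d), d) = Add(d, Mul(D, d)))
Add(Function('s')(386, Function('V')(-3, -13)), Mul(-1, -403241)) = Add(386, Mul(-1, -403241)) = Add(386, 403241) = 403627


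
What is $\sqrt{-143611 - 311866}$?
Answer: $i \sqrt{455477} \approx 674.89 i$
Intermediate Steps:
$\sqrt{-143611 - 311866} = \sqrt{-455477} = i \sqrt{455477}$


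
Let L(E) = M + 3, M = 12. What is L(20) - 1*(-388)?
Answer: 403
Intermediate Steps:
L(E) = 15 (L(E) = 12 + 3 = 15)
L(20) - 1*(-388) = 15 - 1*(-388) = 15 + 388 = 403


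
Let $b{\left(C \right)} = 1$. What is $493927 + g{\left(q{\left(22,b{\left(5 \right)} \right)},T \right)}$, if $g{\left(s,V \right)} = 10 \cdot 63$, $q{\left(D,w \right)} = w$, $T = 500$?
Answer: $494557$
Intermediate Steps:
$g{\left(s,V \right)} = 630$
$493927 + g{\left(q{\left(22,b{\left(5 \right)} \right)},T \right)} = 493927 + 630 = 494557$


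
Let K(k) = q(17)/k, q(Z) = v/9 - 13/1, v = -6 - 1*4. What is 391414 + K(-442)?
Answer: 1557045019/3978 ≈ 3.9141e+5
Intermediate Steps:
v = -10 (v = -6 - 4 = -10)
q(Z) = -127/9 (q(Z) = -10/9 - 13/1 = -10*1/9 - 13*1 = -10/9 - 13 = -127/9)
K(k) = -127/(9*k)
391414 + K(-442) = 391414 - 127/9/(-442) = 391414 - 127/9*(-1/442) = 391414 + 127/3978 = 1557045019/3978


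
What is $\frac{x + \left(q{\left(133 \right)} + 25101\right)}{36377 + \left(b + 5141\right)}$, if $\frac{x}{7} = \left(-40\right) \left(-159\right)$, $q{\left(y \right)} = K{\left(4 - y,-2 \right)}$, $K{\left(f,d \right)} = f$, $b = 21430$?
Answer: $\frac{17373}{15737} \approx 1.104$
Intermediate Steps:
$q{\left(y \right)} = 4 - y$
$x = 44520$ ($x = 7 \left(\left(-40\right) \left(-159\right)\right) = 7 \cdot 6360 = 44520$)
$\frac{x + \left(q{\left(133 \right)} + 25101\right)}{36377 + \left(b + 5141\right)} = \frac{44520 + \left(\left(4 - 133\right) + 25101\right)}{36377 + \left(21430 + 5141\right)} = \frac{44520 + \left(\left(4 - 133\right) + 25101\right)}{36377 + 26571} = \frac{44520 + \left(-129 + 25101\right)}{62948} = \left(44520 + 24972\right) \frac{1}{62948} = 69492 \cdot \frac{1}{62948} = \frac{17373}{15737}$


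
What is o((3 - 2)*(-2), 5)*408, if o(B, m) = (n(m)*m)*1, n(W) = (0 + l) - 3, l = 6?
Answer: 6120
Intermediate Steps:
n(W) = 3 (n(W) = (0 + 6) - 3 = 6 - 3 = 3)
o(B, m) = 3*m (o(B, m) = (3*m)*1 = 3*m)
o((3 - 2)*(-2), 5)*408 = (3*5)*408 = 15*408 = 6120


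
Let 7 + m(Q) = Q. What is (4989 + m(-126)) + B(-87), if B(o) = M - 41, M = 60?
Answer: 4875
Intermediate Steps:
B(o) = 19 (B(o) = 60 - 41 = 19)
m(Q) = -7 + Q
(4989 + m(-126)) + B(-87) = (4989 + (-7 - 126)) + 19 = (4989 - 133) + 19 = 4856 + 19 = 4875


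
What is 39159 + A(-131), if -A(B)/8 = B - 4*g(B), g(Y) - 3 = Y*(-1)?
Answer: 44495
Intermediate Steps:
g(Y) = 3 - Y (g(Y) = 3 + Y*(-1) = 3 - Y)
A(B) = 96 - 40*B (A(B) = -8*(B - 4*(3 - B)) = -8*(B + (-12 + 4*B)) = -8*(-12 + 5*B) = 96 - 40*B)
39159 + A(-131) = 39159 + (96 - 40*(-131)) = 39159 + (96 + 5240) = 39159 + 5336 = 44495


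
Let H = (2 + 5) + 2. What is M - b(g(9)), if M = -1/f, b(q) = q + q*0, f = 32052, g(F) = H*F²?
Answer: -23365909/32052 ≈ -729.00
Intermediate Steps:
H = 9 (H = 7 + 2 = 9)
g(F) = 9*F²
b(q) = q (b(q) = q + 0 = q)
M = -1/32052 ≈ -3.1199e-5
M - b(g(9)) = -1/32052 - 9*9² = -1/32052 - 9*81 = -1/32052 - 1*729 = -1/32052 - 729 = -23365909/32052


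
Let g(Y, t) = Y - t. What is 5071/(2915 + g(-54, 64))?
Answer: 5071/2797 ≈ 1.8130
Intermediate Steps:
5071/(2915 + g(-54, 64)) = 5071/(2915 + (-54 - 1*64)) = 5071/(2915 + (-54 - 64)) = 5071/(2915 - 118) = 5071/2797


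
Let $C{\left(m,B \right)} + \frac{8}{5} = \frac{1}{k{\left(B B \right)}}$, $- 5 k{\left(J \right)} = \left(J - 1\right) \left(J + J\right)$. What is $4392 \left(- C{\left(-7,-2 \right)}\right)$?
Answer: $\frac{39711}{5} \approx 7942.2$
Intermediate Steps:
$k{\left(J \right)} = - \frac{2 J \left(-1 + J\right)}{5}$ ($k{\left(J \right)} = - \frac{\left(J - 1\right) \left(J + J\right)}{5} = - \frac{\left(-1 + J\right) 2 J}{5} = - \frac{2 J \left(-1 + J\right)}{5}$)
$C{\left(m,B \right)} = - \frac{8}{5} + \frac{5}{2 B^{2} \left(1 - B^{2}\right)}$ ($C{\left(m,B \right)} = - \frac{8}{5} + \frac{1}{\frac{2}{5} B B \left(1 - B B\right)} = - \frac{8}{5} + \frac{1}{\frac{2}{5} B^{2} \left(1 - B^{2}\right)} = - \frac{8}{5} + \frac{5}{2 B^{2} \left(1 - B^{2}\right)}$)
$4392 \left(- C{\left(-7,-2 \right)}\right) = 4392 \left(- \frac{-25 + 16 \left(-2\right)^{2} \left(1 - \left(-2\right)^{2}\right)}{10 \cdot 4 \left(-1 + \left(-2\right)^{2}\right)}\right) = 4392 \left(- \frac{-25 + 16 \cdot 4 \left(1 - 4\right)}{10 \cdot 4 \left(-1 + 4\right)}\right) = 4392 \left(- \frac{-25 + 16 \cdot 4 \left(1 - 4\right)}{10 \cdot 4 \cdot 3}\right) = 4392 \left(- \frac{-25 + 16 \cdot 4 \left(-3\right)}{10 \cdot 4 \cdot 3}\right) = 4392 \left(- \frac{-25 - 192}{10 \cdot 4 \cdot 3}\right) = 4392 \left(- \frac{-217}{10 \cdot 4 \cdot 3}\right) = 4392 \left(\left(-1\right) \left(- \frac{217}{120}\right)\right) = 4392 \cdot \frac{217}{120} = \frac{39711}{5}$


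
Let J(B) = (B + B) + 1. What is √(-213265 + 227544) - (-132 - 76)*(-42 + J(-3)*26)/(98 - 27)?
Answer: -35776/71 + √14279 ≈ -384.39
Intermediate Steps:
J(B) = 1 + 2*B (J(B) = 2*B + 1 = 1 + 2*B)
√(-213265 + 227544) - (-132 - 76)*(-42 + J(-3)*26)/(98 - 27) = √(-213265 + 227544) - (-132 - 76)*(-42 + (1 + 2*(-3))*26)/(98 - 27) = √14279 - (-208)*(-42 + (1 - 6)*26)/71 = √14279 - (-208)*(-42 - 5*26)*(1/71) = √14279 - (-208)*(-42 - 130)*(1/71) = √14279 - (-208)*(-172*1/71) = √14279 - (-208)*(-172)/71 = √14279 - 1*35776/71 = √14279 - 35776/71 = -35776/71 + √14279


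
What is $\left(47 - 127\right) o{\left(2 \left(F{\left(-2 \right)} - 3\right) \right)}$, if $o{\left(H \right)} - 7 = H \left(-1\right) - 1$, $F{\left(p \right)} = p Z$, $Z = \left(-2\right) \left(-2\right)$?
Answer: $-2240$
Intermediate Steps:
$Z = 4$
$F{\left(p \right)} = 4 p$ ($F{\left(p \right)} = p 4 = 4 p$)
$o{\left(H \right)} = 6 - H$ ($o{\left(H \right)} = 7 + \left(H \left(-1\right) - 1\right) = 7 - \left(1 + H\right) = 6 - H$)
$\left(47 - 127\right) o{\left(2 \left(F{\left(-2 \right)} - 3\right) \right)} = \left(47 - 127\right) \left(6 - 2 \left(4 \left(-2\right) - 3\right)\right) = - 80 \left(6 - 2 \left(-8 - 3\right)\right) = - 80 \left(6 - 2 \left(-11\right)\right) = - 80 \left(6 - -22\right) = - 80 \left(6 + 22\right) = \left(-80\right) 28 = -2240$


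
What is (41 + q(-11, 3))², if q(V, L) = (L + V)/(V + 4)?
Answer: 87025/49 ≈ 1776.0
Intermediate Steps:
q(V, L) = (L + V)/(4 + V)
(41 + q(-11, 3))² = (41 + (3 - 11)/(4 - 11))² = (41 - 8/(-7))² = (41 - ⅐*(-8))² = (41 + 8/7)² = (295/7)² = 87025/49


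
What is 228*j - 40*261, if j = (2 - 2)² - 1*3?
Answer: -11124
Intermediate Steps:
j = -3 (j = 0² - 3 = 0 - 3 = -3)
228*j - 40*261 = 228*(-3) - 40*261 = -684 - 10440 = -11124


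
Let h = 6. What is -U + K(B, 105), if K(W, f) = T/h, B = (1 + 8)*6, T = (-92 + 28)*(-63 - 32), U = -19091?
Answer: 60313/3 ≈ 20104.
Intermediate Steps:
T = 6080 (T = -64*(-95) = 6080)
B = 54 (B = 9*6 = 54)
K(W, f) = 3040/3 (K(W, f) = 6080/6 = 6080*(⅙) = 3040/3)
-U + K(B, 105) = -1*(-19091) + 3040/3 = 19091 + 3040/3 = 60313/3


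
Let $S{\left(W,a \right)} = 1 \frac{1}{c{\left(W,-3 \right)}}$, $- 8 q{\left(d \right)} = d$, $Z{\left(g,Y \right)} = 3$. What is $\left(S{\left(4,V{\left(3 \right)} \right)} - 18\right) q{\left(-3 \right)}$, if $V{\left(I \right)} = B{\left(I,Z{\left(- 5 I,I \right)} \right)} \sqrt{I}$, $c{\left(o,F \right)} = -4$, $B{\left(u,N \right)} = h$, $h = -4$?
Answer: $- \frac{219}{32} \approx -6.8438$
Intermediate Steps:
$B{\left(u,N \right)} = -4$
$q{\left(d \right)} = - \frac{d}{8}$
$V{\left(I \right)} = - 4 \sqrt{I}$
$S{\left(W,a \right)} = - \frac{1}{4}$ ($S{\left(W,a \right)} = 1 \frac{1}{-4} = 1 \left(- \frac{1}{4}\right) = - \frac{1}{4}$)
$\left(S{\left(4,V{\left(3 \right)} \right)} - 18\right) q{\left(-3 \right)} = \left(- \frac{1}{4} - 18\right) \left(\left(- \frac{1}{8}\right) \left(-3\right)\right) = \left(- \frac{73}{4}\right) \frac{3}{8} = - \frac{219}{32}$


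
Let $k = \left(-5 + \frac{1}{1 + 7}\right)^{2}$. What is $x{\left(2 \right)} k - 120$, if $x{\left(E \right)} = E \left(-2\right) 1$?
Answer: $- \frac{3441}{16} \approx -215.06$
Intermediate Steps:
$x{\left(E \right)} = - 2 E$ ($x{\left(E \right)} = - 2 E 1 = - 2 E$)
$k = \frac{1521}{64}$ ($k = \left(-5 + \frac{1}{8}\right)^{2} = \left(- \frac{39}{8}\right)^{2} = \frac{1521}{64} \approx 23.766$)
$x{\left(2 \right)} k - 120 = \left(-2\right) 2 \cdot \frac{1521}{64} - 120 = \left(-4\right) \frac{1521}{64} - 120 = - \frac{1521}{16} - 120 = - \frac{3441}{16}$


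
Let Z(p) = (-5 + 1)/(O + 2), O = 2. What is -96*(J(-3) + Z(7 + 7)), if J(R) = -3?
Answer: 384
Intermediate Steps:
Z(p) = -1 (Z(p) = (-5 + 1)/(2 + 2) = -4/4 = -4*1/4 = -1)
-96*(J(-3) + Z(7 + 7)) = -96*(-3 - 1) = -96*(-4) = 384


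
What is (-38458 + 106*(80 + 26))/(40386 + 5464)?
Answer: -13611/22925 ≈ -0.59372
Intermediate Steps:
(-38458 + 106*(80 + 26))/(40386 + 5464) = (-38458 + 106*106)/45850 = (-38458 + 11236)*(1/45850) = -27222*1/45850 = -13611/22925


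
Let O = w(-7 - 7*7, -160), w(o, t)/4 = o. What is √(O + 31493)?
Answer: √31269 ≈ 176.83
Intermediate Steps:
w(o, t) = 4*o
O = -224 (O = 4*(-7 - 7*7) = 4*(-7 - 49) = 4*(-56) = -224)
√(O + 31493) = √(-224 + 31493) = √31269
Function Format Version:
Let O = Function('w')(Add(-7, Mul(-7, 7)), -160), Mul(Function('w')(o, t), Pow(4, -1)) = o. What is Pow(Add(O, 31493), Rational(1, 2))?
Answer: Pow(31269, Rational(1, 2)) ≈ 176.83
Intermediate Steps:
Function('w')(o, t) = Mul(4, o)
O = -224 (O = Mul(4, Add(-7, Mul(-7, 7))) = Mul(4, Add(-7, -49)) = Mul(4, -56) = -224)
Pow(Add(O, 31493), Rational(1, 2)) = Pow(Add(-224, 31493), Rational(1, 2)) = Pow(31269, Rational(1, 2))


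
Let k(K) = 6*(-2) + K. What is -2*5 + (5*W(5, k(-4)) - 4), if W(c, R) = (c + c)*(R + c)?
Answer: -564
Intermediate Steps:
k(K) = -12 + K
W(c, R) = 2*c*(R + c) (W(c, R) = (2*c)*(R + c) = 2*c*(R + c))
-2*5 + (5*W(5, k(-4)) - 4) = -2*5 + (5*(2*5*((-12 - 4) + 5)) - 4) = -10 + (5*(2*5*(-16 + 5)) - 4) = -10 + (5*(2*5*(-11)) - 4) = -10 + (5*(-110) - 4) = -10 + (-550 - 4) = -10 - 554 = -564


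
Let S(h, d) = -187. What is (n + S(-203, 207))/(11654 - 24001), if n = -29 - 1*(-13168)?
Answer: -12952/12347 ≈ -1.0490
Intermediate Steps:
n = 13139 (n = -29 + 13168 = 13139)
(n + S(-203, 207))/(11654 - 24001) = (13139 - 187)/(11654 - 24001) = 12952/(-12347) = 12952*(-1/12347) = -12952/12347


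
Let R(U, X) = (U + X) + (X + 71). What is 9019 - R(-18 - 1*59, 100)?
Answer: 8825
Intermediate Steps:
R(U, X) = 71 + U + 2*X (R(U, X) = (U + X) + (71 + X) = 71 + U + 2*X)
9019 - R(-18 - 1*59, 100) = 9019 - (71 + (-18 - 1*59) + 2*100) = 9019 - (71 + (-18 - 59) + 200) = 9019 - (71 - 77 + 200) = 9019 - 1*194 = 9019 - 194 = 8825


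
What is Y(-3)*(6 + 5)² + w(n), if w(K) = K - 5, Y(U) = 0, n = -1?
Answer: -6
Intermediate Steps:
w(K) = -5 + K
Y(-3)*(6 + 5)² + w(n) = 0*(6 + 5)² + (-5 - 1) = 0*11² - 6 = 0*121 - 6 = 0 - 6 = -6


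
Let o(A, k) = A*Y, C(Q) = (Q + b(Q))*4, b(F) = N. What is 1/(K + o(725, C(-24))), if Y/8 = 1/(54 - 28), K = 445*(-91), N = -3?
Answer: -13/523535 ≈ -2.4831e-5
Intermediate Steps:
b(F) = -3
C(Q) = -12 + 4*Q (C(Q) = (Q - 3)*4 = (-3 + Q)*4 = -12 + 4*Q)
K = -40495
Y = 4/13 (Y = 8/(54 - 28) = 8/26 = 8*(1/26) = 4/13 ≈ 0.30769)
o(A, k) = 4*A/13 (o(A, k) = A*(4/13) = 4*A/13)
1/(K + o(725, C(-24))) = 1/(-40495 + (4/13)*725) = 1/(-40495 + 2900/13) = 1/(-523535/13) = -13/523535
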